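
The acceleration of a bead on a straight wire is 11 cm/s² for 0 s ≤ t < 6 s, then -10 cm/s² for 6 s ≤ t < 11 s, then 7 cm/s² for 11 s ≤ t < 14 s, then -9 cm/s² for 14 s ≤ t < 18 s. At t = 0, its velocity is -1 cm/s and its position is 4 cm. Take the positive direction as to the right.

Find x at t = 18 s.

On each constant-a segment, Δv = aΔt and Δx = v₀Δt + ½aΔt²; chain segment to segment.
0–6 s: v starts -1 cm/s; Δx = -1·6 + ½·11·6² = 192 cm; v ends 65 cm/s.
6–11 s: v starts 65 cm/s; Δx = 65·5 + ½·-10·5² = 200 cm; v ends 15 cm/s.
11–14 s: v starts 15 cm/s; Δx = 15·3 + ½·7·3² = 76.5 cm; v ends 36 cm/s.
14–18 s: v starts 36 cm/s; Δx = 36·4 + ½·-9·4² = 72 cm; v ends 0 cm/s.
x(18) = 4 + Σ Δx = 544.5 cm.

544.5 cm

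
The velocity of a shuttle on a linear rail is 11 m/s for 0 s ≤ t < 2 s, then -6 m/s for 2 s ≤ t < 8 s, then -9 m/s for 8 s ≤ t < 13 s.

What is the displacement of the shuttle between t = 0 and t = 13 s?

Displacement is the signed area under the v-t curve.
0–2 s: 11 × 2 = 22 m
2–8 s: -6 × 6 = -36 m
8–13 s: -9 × 5 = -45 m
Net displacement = -59 m

-59 m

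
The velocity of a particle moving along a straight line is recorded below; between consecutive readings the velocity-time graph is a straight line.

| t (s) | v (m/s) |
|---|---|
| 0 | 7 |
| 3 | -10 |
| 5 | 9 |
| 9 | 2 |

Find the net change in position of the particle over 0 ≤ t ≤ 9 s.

16.5 m

Displacement is the signed area under the v-t curve.
0–3 s: ½(7 + -10)(3) = -4.5 m
3–5 s: ½(-10 + 9)(2) = -1 m
5–9 s: ½(9 + 2)(4) = 22 m
Net displacement = 16.5 m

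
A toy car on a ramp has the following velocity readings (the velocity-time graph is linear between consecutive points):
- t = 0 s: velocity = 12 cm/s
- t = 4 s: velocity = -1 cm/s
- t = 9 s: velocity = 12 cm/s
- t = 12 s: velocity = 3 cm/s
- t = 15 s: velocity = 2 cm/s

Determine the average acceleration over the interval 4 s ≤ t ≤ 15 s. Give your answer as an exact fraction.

3/11 cm/s²

Average acceleration = Δv/Δt = (2 − -1)/(15 − 4) = 3/11 cm/s².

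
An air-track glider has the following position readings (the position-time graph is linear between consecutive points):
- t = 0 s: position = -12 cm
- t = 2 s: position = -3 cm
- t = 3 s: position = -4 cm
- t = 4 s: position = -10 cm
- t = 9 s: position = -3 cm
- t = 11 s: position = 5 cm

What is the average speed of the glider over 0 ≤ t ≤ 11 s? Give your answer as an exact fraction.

Average speed = (total path length)/(elapsed time); on a piecewise-linear x-t graph the path length is Σ|Δx|.
0–2 s: |Δx| = |-3 − -12| = 9 cm
2–3 s: |Δx| = |-4 − -3| = 1 cm
3–4 s: |Δx| = |-10 − -4| = 6 cm
4–9 s: |Δx| = |-3 − -10| = 7 cm
9–11 s: |Δx| = |5 − -3| = 8 cm
Total path = 31 cm; average speed = 31/11 = 31/11 cm/s.

31/11 cm/s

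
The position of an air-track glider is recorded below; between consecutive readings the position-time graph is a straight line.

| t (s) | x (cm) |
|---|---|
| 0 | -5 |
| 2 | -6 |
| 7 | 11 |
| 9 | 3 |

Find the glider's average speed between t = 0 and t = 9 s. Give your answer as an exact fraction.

Average speed = (total path length)/(elapsed time); on a piecewise-linear x-t graph the path length is Σ|Δx|.
0–2 s: |Δx| = |-6 − -5| = 1 cm
2–7 s: |Δx| = |11 − -6| = 17 cm
7–9 s: |Δx| = |3 − 11| = 8 cm
Total path = 26 cm; average speed = 26/9 = 26/9 cm/s.

26/9 cm/s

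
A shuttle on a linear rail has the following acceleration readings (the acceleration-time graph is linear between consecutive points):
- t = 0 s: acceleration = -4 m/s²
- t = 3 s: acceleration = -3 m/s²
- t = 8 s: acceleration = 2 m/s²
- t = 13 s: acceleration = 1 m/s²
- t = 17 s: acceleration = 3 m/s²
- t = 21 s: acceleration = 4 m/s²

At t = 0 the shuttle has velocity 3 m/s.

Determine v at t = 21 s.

19.5 m/s

Δv equals the area under the a-t graph; then v = v₀ + Δv.
0–3 s: ½(-4 + -3)(3) = -10.5 m/s
3–8 s: ½(-3 + 2)(5) = -2.5 m/s
8–13 s: ½(2 + 1)(5) = 7.5 m/s
13–17 s: ½(1 + 3)(4) = 8 m/s
17–21 s: ½(3 + 4)(4) = 14 m/s
Δv = 16.5 m/s, so v(21) = 3 + (16.5) = 19.5 m/s.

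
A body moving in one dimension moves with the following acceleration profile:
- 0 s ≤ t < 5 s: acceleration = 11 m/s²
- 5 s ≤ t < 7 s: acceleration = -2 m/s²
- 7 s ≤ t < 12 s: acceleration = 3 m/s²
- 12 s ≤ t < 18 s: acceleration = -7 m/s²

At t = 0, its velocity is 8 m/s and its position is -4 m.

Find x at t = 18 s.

On each constant-a segment, Δv = aΔt and Δx = v₀Δt + ½aΔt²; chain segment to segment.
0–5 s: v starts 8 m/s; Δx = 8·5 + ½·11·5² = 177.5 m; v ends 63 m/s.
5–7 s: v starts 63 m/s; Δx = 63·2 + ½·-2·2² = 122 m; v ends 59 m/s.
7–12 s: v starts 59 m/s; Δx = 59·5 + ½·3·5² = 332.5 m; v ends 74 m/s.
12–18 s: v starts 74 m/s; Δx = 74·6 + ½·-7·6² = 318 m; v ends 32 m/s.
x(18) = -4 + Σ Δx = 946 m.

946 m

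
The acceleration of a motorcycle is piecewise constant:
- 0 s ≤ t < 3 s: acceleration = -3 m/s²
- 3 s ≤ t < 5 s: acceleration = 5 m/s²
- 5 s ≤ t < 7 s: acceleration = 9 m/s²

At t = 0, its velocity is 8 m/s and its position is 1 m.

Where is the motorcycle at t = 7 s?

55.5 m

On each constant-a segment, Δv = aΔt and Δx = v₀Δt + ½aΔt²; chain segment to segment.
0–3 s: v starts 8 m/s; Δx = 8·3 + ½·-3·3² = 10.5 m; v ends -1 m/s.
3–5 s: v starts -1 m/s; Δx = -1·2 + ½·5·2² = 8 m; v ends 9 m/s.
5–7 s: v starts 9 m/s; Δx = 9·2 + ½·9·2² = 36 m; v ends 27 m/s.
x(7) = 1 + Σ Δx = 55.5 m.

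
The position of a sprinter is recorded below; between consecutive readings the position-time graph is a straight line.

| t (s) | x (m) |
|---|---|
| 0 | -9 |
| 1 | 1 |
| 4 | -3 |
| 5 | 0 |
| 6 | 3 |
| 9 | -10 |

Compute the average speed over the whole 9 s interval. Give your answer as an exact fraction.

Average speed = (total path length)/(elapsed time); on a piecewise-linear x-t graph the path length is Σ|Δx|.
0–1 s: |Δx| = |1 − -9| = 10 m
1–4 s: |Δx| = |-3 − 1| = 4 m
4–5 s: |Δx| = |0 − -3| = 3 m
5–6 s: |Δx| = |3 − 0| = 3 m
6–9 s: |Δx| = |-10 − 3| = 13 m
Total path = 33 m; average speed = 33/9 = 11/3 m/s.

11/3 m/s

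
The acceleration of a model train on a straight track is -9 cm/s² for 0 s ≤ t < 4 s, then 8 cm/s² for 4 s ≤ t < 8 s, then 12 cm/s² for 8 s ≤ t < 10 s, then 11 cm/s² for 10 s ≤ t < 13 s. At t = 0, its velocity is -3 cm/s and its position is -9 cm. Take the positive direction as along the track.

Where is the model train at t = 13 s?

-74.5 cm

On each constant-a segment, Δv = aΔt and Δx = v₀Δt + ½aΔt²; chain segment to segment.
0–4 s: v starts -3 cm/s; Δx = -3·4 + ½·-9·4² = -84 cm; v ends -39 cm/s.
4–8 s: v starts -39 cm/s; Δx = -39·4 + ½·8·4² = -92 cm; v ends -7 cm/s.
8–10 s: v starts -7 cm/s; Δx = -7·2 + ½·12·2² = 10 cm; v ends 17 cm/s.
10–13 s: v starts 17 cm/s; Δx = 17·3 + ½·11·3² = 100.5 cm; v ends 50 cm/s.
x(13) = -9 + Σ Δx = -74.5 cm.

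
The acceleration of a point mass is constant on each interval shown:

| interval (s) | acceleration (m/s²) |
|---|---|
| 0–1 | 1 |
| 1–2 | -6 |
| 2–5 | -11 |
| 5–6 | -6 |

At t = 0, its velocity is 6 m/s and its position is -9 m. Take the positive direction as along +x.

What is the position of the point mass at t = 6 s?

On each constant-a segment, Δv = aΔt and Δx = v₀Δt + ½aΔt²; chain segment to segment.
0–1 s: v starts 6 m/s; Δx = 6·1 + ½·1·1² = 6.5 m; v ends 7 m/s.
1–2 s: v starts 7 m/s; Δx = 7·1 + ½·-6·1² = 4 m; v ends 1 m/s.
2–5 s: v starts 1 m/s; Δx = 1·3 + ½·-11·3² = -46.5 m; v ends -32 m/s.
5–6 s: v starts -32 m/s; Δx = -32·1 + ½·-6·1² = -35 m; v ends -38 m/s.
x(6) = -9 + Σ Δx = -80 m.

-80 m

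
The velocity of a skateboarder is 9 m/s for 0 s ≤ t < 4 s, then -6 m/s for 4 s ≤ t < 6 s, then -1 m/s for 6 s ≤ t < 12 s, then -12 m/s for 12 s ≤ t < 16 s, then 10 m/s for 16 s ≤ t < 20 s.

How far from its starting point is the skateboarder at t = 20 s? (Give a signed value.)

Displacement is the signed area under the v-t curve.
0–4 s: 9 × 4 = 36 m
4–6 s: -6 × 2 = -12 m
6–12 s: -1 × 6 = -6 m
12–16 s: -12 × 4 = -48 m
16–20 s: 10 × 4 = 40 m
Net displacement = 10 m

10 m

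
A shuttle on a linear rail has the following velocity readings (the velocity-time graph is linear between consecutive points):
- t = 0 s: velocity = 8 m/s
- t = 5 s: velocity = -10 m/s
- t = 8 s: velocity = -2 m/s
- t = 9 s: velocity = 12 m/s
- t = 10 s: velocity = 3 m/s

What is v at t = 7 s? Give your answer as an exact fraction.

On 5–8 s the graph is linear from -10 to -2 m/s: v(7) = -10 + (-2 − -10)·(7 − 5)/(8 − 5) = -14/3 m/s.

-14/3 m/s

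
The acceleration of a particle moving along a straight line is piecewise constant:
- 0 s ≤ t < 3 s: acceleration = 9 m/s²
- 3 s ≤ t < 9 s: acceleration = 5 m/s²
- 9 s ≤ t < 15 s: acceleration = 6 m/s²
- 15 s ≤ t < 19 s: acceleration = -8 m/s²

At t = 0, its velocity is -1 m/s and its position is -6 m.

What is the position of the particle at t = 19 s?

On each constant-a segment, Δv = aΔt and Δx = v₀Δt + ½aΔt²; chain segment to segment.
0–3 s: v starts -1 m/s; Δx = -1·3 + ½·9·3² = 37.5 m; v ends 26 m/s.
3–9 s: v starts 26 m/s; Δx = 26·6 + ½·5·6² = 246 m; v ends 56 m/s.
9–15 s: v starts 56 m/s; Δx = 56·6 + ½·6·6² = 444 m; v ends 92 m/s.
15–19 s: v starts 92 m/s; Δx = 92·4 + ½·-8·4² = 304 m; v ends 60 m/s.
x(19) = -6 + Σ Δx = 1025.5 m.

1025.5 m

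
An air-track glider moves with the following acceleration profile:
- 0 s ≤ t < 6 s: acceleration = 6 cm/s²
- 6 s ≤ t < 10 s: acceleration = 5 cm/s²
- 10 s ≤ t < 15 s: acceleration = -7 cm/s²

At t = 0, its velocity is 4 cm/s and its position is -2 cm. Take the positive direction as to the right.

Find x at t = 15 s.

On each constant-a segment, Δv = aΔt and Δx = v₀Δt + ½aΔt²; chain segment to segment.
0–6 s: v starts 4 cm/s; Δx = 4·6 + ½·6·6² = 132 cm; v ends 40 cm/s.
6–10 s: v starts 40 cm/s; Δx = 40·4 + ½·5·4² = 200 cm; v ends 60 cm/s.
10–15 s: v starts 60 cm/s; Δx = 60·5 + ½·-7·5² = 212.5 cm; v ends 25 cm/s.
x(15) = -2 + Σ Δx = 542.5 cm.

542.5 cm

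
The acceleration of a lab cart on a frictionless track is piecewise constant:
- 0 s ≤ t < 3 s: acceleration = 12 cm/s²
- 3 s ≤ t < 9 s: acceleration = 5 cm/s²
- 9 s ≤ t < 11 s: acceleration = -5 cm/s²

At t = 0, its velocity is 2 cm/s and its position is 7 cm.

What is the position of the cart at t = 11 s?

On each constant-a segment, Δv = aΔt and Δx = v₀Δt + ½aΔt²; chain segment to segment.
0–3 s: v starts 2 cm/s; Δx = 2·3 + ½·12·3² = 60 cm; v ends 38 cm/s.
3–9 s: v starts 38 cm/s; Δx = 38·6 + ½·5·6² = 318 cm; v ends 68 cm/s.
9–11 s: v starts 68 cm/s; Δx = 68·2 + ½·-5·2² = 126 cm; v ends 58 cm/s.
x(11) = 7 + Σ Δx = 511 cm.

511 cm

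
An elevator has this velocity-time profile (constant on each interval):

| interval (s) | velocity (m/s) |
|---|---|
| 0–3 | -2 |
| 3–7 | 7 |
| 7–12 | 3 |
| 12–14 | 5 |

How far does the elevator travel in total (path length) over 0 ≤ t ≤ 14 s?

Total distance travelled is ∫|v| dt — sum the magnitudes of each area piece.
0–3 s: |-2| × 3 = 6 m
3–7 s: |7| × 4 = 28 m
7–12 s: |3| × 5 = 15 m
12–14 s: |5| × 2 = 10 m
Total distance = 59 m

59 m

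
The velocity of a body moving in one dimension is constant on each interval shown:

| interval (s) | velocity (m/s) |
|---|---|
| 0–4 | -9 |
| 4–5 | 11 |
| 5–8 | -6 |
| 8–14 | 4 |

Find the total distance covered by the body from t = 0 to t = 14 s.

Total distance travelled is ∫|v| dt — sum the magnitudes of each area piece.
0–4 s: |-9| × 4 = 36 m
4–5 s: |11| × 1 = 11 m
5–8 s: |-6| × 3 = 18 m
8–14 s: |4| × 6 = 24 m
Total distance = 89 m

89 m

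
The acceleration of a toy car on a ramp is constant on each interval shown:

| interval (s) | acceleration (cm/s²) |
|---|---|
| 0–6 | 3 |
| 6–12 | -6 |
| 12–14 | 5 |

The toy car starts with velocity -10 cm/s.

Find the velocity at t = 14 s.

-18 cm/s

Δv equals the area under the a-t graph; then v = v₀ + Δv.
0–6 s: 3 × 6 = 18 cm/s
6–12 s: -6 × 6 = -36 cm/s
12–14 s: 5 × 2 = 10 cm/s
Δv = -8 cm/s, so v(14) = -10 + (-8) = -18 cm/s.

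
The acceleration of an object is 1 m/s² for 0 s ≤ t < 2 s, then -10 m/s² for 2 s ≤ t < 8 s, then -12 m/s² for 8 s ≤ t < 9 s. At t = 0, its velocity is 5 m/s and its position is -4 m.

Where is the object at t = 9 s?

-189 m

On each constant-a segment, Δv = aΔt and Δx = v₀Δt + ½aΔt²; chain segment to segment.
0–2 s: v starts 5 m/s; Δx = 5·2 + ½·1·2² = 12 m; v ends 7 m/s.
2–8 s: v starts 7 m/s; Δx = 7·6 + ½·-10·6² = -138 m; v ends -53 m/s.
8–9 s: v starts -53 m/s; Δx = -53·1 + ½·-12·1² = -59 m; v ends -65 m/s.
x(9) = -4 + Σ Δx = -189 m.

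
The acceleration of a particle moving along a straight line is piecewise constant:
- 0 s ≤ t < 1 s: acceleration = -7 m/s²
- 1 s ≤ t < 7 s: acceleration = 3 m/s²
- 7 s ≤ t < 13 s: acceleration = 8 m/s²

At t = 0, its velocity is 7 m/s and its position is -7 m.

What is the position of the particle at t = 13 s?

On each constant-a segment, Δv = aΔt and Δx = v₀Δt + ½aΔt²; chain segment to segment.
0–1 s: v starts 7 m/s; Δx = 7·1 + ½·-7·1² = 3.5 m; v ends 0 m/s.
1–7 s: v starts 0 m/s; Δx = 0·6 + ½·3·6² = 54 m; v ends 18 m/s.
7–13 s: v starts 18 m/s; Δx = 18·6 + ½·8·6² = 252 m; v ends 66 m/s.
x(13) = -7 + Σ Δx = 302.5 m.

302.5 m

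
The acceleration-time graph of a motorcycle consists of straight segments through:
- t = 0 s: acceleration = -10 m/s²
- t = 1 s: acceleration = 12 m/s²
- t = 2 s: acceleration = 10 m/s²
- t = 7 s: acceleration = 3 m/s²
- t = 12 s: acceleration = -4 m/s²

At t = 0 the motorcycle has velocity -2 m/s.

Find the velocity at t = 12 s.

40 m/s

Δv equals the area under the a-t graph; then v = v₀ + Δv.
0–1 s: ½(-10 + 12)(1) = 1 m/s
1–2 s: ½(12 + 10)(1) = 11 m/s
2–7 s: ½(10 + 3)(5) = 32.5 m/s
7–12 s: ½(3 + -4)(5) = -2.5 m/s
Δv = 42 m/s, so v(12) = -2 + (42) = 40 m/s.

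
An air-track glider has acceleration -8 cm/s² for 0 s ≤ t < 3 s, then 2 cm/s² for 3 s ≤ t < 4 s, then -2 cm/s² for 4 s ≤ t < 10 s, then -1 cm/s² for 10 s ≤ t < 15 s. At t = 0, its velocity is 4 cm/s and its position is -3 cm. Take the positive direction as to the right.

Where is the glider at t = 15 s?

On each constant-a segment, Δv = aΔt and Δx = v₀Δt + ½aΔt²; chain segment to segment.
0–3 s: v starts 4 cm/s; Δx = 4·3 + ½·-8·3² = -24 cm; v ends -20 cm/s.
3–4 s: v starts -20 cm/s; Δx = -20·1 + ½·2·1² = -19 cm; v ends -18 cm/s.
4–10 s: v starts -18 cm/s; Δx = -18·6 + ½·-2·6² = -144 cm; v ends -30 cm/s.
10–15 s: v starts -30 cm/s; Δx = -30·5 + ½·-1·5² = -162.5 cm; v ends -35 cm/s.
x(15) = -3 + Σ Δx = -352.5 cm.

-352.5 cm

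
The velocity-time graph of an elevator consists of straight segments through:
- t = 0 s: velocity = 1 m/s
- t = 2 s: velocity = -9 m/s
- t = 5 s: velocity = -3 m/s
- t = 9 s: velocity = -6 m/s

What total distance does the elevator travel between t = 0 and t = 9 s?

44.2 m

Total distance travelled is ∫|v| dt — sum the magnitudes of each area piece.
0–2 s: v = 0 at t = 0.2 s; triangle areas 0.1 + 8.1 = 8.2 m
2–5 s: |½(-9 + -3)(3)| = 18 m
5–9 s: |½(-3 + -6)(4)| = 18 m
Total distance = 44.2 m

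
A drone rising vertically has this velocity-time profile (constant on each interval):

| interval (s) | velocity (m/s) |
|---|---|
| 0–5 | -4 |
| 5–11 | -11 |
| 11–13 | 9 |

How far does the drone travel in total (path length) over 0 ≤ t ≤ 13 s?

104 m

Distance (not displacement) is the total path length: add the absolute areas under v-t.
0–5 s: |-4| × 5 = 20 m
5–11 s: |-11| × 6 = 66 m
11–13 s: |9| × 2 = 18 m
Total distance = 104 m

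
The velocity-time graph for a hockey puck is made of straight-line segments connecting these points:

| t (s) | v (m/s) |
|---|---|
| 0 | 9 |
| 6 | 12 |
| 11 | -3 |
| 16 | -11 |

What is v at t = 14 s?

On 11–16 s the graph is linear from -3 to -11 m/s: v(14) = -3 + (-11 − -3)·(14 − 11)/(16 − 11) = -7.8 m/s.

-7.8 m/s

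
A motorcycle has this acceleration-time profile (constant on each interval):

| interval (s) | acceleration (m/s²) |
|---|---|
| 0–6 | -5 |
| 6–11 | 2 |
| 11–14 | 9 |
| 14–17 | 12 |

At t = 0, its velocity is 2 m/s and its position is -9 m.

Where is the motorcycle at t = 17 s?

On each constant-a segment, Δv = aΔt and Δx = v₀Δt + ½aΔt²; chain segment to segment.
0–6 s: v starts 2 m/s; Δx = 2·6 + ½·-5·6² = -78 m; v ends -28 m/s.
6–11 s: v starts -28 m/s; Δx = -28·5 + ½·2·5² = -115 m; v ends -18 m/s.
11–14 s: v starts -18 m/s; Δx = -18·3 + ½·9·3² = -13.5 m; v ends 9 m/s.
14–17 s: v starts 9 m/s; Δx = 9·3 + ½·12·3² = 81 m; v ends 45 m/s.
x(17) = -9 + Σ Δx = -134.5 m.

-134.5 m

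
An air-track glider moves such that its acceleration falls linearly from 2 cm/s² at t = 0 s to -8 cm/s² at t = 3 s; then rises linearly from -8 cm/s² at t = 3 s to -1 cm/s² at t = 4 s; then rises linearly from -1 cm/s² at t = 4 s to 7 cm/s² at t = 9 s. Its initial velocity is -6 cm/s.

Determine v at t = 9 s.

Δv equals the area under the a-t graph; then v = v₀ + Δv.
0–3 s: ½(2 + -8)(3) = -9 cm/s
3–4 s: ½(-8 + -1)(1) = -4.5 cm/s
4–9 s: ½(-1 + 7)(5) = 15 cm/s
Δv = 1.5 cm/s, so v(9) = -6 + (1.5) = -4.5 cm/s.

-4.5 cm/s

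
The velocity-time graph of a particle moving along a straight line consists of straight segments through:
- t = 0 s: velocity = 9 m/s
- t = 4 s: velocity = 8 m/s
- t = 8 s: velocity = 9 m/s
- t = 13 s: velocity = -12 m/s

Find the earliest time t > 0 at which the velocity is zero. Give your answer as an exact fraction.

t = 71/7 s

v changes sign on 8–13 s (from 9 to -12); the graph is linear there, so v = 0 at t = 8 + (-9)·(13 − 8)/(-12 − 9) = 71/7 s.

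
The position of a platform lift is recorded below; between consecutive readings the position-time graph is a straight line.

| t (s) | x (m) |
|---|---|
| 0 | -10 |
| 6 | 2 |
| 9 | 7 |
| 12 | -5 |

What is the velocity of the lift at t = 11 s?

-4 m/s

Velocity is the slope of the x-t graph on 9–12 s: (-5 − 7)/(12 − 9) = -4 m/s.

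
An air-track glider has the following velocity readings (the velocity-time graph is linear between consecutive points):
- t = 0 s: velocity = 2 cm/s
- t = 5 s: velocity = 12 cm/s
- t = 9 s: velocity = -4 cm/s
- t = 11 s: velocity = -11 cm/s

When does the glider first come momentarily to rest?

v changes sign on 5–9 s (from 12 to -4); the graph is linear there, so v = 0 at t = 5 + (-12)·(9 − 5)/(-4 − 12) = 8 s.

t = 8 s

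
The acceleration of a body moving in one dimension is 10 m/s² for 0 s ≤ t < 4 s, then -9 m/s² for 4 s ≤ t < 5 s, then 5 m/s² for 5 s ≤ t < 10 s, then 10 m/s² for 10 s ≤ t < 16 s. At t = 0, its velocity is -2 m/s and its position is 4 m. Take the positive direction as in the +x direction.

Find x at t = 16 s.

821 m

On each constant-a segment, Δv = aΔt and Δx = v₀Δt + ½aΔt²; chain segment to segment.
0–4 s: v starts -2 m/s; Δx = -2·4 + ½·10·4² = 72 m; v ends 38 m/s.
4–5 s: v starts 38 m/s; Δx = 38·1 + ½·-9·1² = 33.5 m; v ends 29 m/s.
5–10 s: v starts 29 m/s; Δx = 29·5 + ½·5·5² = 207.5 m; v ends 54 m/s.
10–16 s: v starts 54 m/s; Δx = 54·6 + ½·10·6² = 504 m; v ends 114 m/s.
x(16) = 4 + Σ Δx = 821 m.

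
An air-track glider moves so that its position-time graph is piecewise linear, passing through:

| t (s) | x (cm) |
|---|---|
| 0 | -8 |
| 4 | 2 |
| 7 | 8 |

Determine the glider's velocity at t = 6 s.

Velocity is the slope of the x-t graph on 4–7 s: (8 − 2)/(7 − 4) = 2 cm/s.

2 cm/s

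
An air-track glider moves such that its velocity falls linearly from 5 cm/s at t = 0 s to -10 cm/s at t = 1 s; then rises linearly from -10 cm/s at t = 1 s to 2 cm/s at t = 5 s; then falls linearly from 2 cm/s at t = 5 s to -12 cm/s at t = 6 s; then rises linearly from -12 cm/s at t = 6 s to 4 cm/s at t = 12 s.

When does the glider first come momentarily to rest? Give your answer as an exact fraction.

v changes sign on 0–1 s (from 5 to -10); the graph is linear there, so v = 0 at t = 0 + (-5)·(1 − 0)/(-10 − 5) = 1/3 s.

t = 1/3 s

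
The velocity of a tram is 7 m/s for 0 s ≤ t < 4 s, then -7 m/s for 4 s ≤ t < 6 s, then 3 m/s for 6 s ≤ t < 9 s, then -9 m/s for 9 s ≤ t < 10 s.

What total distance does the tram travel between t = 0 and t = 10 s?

60 m

Total distance travelled is ∫|v| dt — sum the magnitudes of each area piece.
0–4 s: |7| × 4 = 28 m
4–6 s: |-7| × 2 = 14 m
6–9 s: |3| × 3 = 9 m
9–10 s: |-9| × 1 = 9 m
Total distance = 60 m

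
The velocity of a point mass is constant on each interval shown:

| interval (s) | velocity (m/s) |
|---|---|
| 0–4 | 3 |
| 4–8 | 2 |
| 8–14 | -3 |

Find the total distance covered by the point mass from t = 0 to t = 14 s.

Total distance travelled is ∫|v| dt — sum the magnitudes of each area piece.
0–4 s: |3| × 4 = 12 m
4–8 s: |2| × 4 = 8 m
8–14 s: |-3| × 6 = 18 m
Total distance = 38 m

38 m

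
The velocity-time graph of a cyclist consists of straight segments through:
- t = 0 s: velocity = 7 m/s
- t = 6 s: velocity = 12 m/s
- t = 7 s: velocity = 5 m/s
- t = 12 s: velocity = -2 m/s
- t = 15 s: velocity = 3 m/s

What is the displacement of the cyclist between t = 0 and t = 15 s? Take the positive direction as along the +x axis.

74.5 m

Net displacement equals the area under the velocity-time graph (areas below the axis count negative).
0–6 s: ½(7 + 12)(6) = 57 m
6–7 s: ½(12 + 5)(1) = 8.5 m
7–12 s: ½(5 + -2)(5) = 7.5 m
12–15 s: ½(-2 + 3)(3) = 1.5 m
Net displacement = 74.5 m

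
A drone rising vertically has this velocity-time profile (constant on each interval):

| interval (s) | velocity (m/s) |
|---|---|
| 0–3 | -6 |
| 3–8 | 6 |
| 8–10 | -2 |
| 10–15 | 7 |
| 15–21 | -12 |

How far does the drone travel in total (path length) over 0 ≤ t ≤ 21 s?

159 m

Total distance travelled is ∫|v| dt — sum the magnitudes of each area piece.
0–3 s: |-6| × 3 = 18 m
3–8 s: |6| × 5 = 30 m
8–10 s: |-2| × 2 = 4 m
10–15 s: |7| × 5 = 35 m
15–21 s: |-12| × 6 = 72 m
Total distance = 159 m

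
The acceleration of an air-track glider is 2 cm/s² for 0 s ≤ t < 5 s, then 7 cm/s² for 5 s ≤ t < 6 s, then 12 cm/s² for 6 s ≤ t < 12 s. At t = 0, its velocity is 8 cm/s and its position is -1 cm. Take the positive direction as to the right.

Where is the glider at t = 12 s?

On each constant-a segment, Δv = aΔt and Δx = v₀Δt + ½aΔt²; chain segment to segment.
0–5 s: v starts 8 cm/s; Δx = 8·5 + ½·2·5² = 65 cm; v ends 18 cm/s.
5–6 s: v starts 18 cm/s; Δx = 18·1 + ½·7·1² = 21.5 cm; v ends 25 cm/s.
6–12 s: v starts 25 cm/s; Δx = 25·6 + ½·12·6² = 366 cm; v ends 97 cm/s.
x(12) = -1 + Σ Δx = 451.5 cm.

451.5 cm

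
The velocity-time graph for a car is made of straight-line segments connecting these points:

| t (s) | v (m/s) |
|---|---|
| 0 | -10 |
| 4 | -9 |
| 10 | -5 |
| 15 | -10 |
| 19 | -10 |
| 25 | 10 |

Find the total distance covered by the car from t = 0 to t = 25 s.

Total distance travelled is ∫|v| dt — sum the magnitudes of each area piece.
0–4 s: |½(-10 + -9)(4)| = 38 m
4–10 s: |½(-9 + -5)(6)| = 42 m
10–15 s: |½(-5 + -10)(5)| = 37.5 m
15–19 s: |-10| × 4 = 40 m
19–25 s: v = 0 at t = 22 s; triangle areas 15 + 15 = 30 m
Total distance = 187.5 m

187.5 m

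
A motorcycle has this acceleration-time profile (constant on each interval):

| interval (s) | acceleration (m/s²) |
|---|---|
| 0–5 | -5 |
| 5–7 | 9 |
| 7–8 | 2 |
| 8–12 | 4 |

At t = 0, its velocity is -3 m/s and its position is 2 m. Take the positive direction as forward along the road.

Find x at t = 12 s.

-122.5 m

On each constant-a segment, Δv = aΔt and Δx = v₀Δt + ½aΔt²; chain segment to segment.
0–5 s: v starts -3 m/s; Δx = -3·5 + ½·-5·5² = -77.5 m; v ends -28 m/s.
5–7 s: v starts -28 m/s; Δx = -28·2 + ½·9·2² = -38 m; v ends -10 m/s.
7–8 s: v starts -10 m/s; Δx = -10·1 + ½·2·1² = -9 m; v ends -8 m/s.
8–12 s: v starts -8 m/s; Δx = -8·4 + ½·4·4² = 0 m; v ends 8 m/s.
x(12) = 2 + Σ Δx = -122.5 m.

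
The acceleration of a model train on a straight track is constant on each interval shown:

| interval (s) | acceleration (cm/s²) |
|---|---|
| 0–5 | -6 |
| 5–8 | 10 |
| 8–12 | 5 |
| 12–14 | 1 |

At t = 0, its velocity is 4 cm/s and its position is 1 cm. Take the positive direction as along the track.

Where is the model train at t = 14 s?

On each constant-a segment, Δv = aΔt and Δx = v₀Δt + ½aΔt²; chain segment to segment.
0–5 s: v starts 4 cm/s; Δx = 4·5 + ½·-6·5² = -55 cm; v ends -26 cm/s.
5–8 s: v starts -26 cm/s; Δx = -26·3 + ½·10·3² = -33 cm; v ends 4 cm/s.
8–12 s: v starts 4 cm/s; Δx = 4·4 + ½·5·4² = 56 cm; v ends 24 cm/s.
12–14 s: v starts 24 cm/s; Δx = 24·2 + ½·1·2² = 50 cm; v ends 26 cm/s.
x(14) = 1 + Σ Δx = 19 cm.

19 cm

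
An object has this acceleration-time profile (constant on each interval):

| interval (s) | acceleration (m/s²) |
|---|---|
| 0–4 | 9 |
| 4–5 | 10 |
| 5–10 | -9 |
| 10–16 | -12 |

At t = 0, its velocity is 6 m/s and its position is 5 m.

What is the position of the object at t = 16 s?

On each constant-a segment, Δv = aΔt and Δx = v₀Δt + ½aΔt²; chain segment to segment.
0–4 s: v starts 6 m/s; Δx = 6·4 + ½·9·4² = 96 m; v ends 42 m/s.
4–5 s: v starts 42 m/s; Δx = 42·1 + ½·10·1² = 47 m; v ends 52 m/s.
5–10 s: v starts 52 m/s; Δx = 52·5 + ½·-9·5² = 147.5 m; v ends 7 m/s.
10–16 s: v starts 7 m/s; Δx = 7·6 + ½·-12·6² = -174 m; v ends -65 m/s.
x(16) = 5 + Σ Δx = 121.5 m.

121.5 m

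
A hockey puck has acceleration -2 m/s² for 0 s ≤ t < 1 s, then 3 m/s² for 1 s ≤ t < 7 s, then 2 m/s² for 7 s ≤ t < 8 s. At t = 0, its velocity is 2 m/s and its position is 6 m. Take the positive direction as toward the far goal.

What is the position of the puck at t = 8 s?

80 m

On each constant-a segment, Δv = aΔt and Δx = v₀Δt + ½aΔt²; chain segment to segment.
0–1 s: v starts 2 m/s; Δx = 2·1 + ½·-2·1² = 1 m; v ends 0 m/s.
1–7 s: v starts 0 m/s; Δx = 0·6 + ½·3·6² = 54 m; v ends 18 m/s.
7–8 s: v starts 18 m/s; Δx = 18·1 + ½·2·1² = 19 m; v ends 20 m/s.
x(8) = 6 + Σ Δx = 80 m.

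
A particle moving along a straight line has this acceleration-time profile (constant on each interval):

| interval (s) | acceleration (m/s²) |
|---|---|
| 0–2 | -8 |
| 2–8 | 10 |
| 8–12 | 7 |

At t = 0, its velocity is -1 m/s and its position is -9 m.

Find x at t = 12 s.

On each constant-a segment, Δv = aΔt and Δx = v₀Δt + ½aΔt²; chain segment to segment.
0–2 s: v starts -1 m/s; Δx = -1·2 + ½·-8·2² = -18 m; v ends -17 m/s.
2–8 s: v starts -17 m/s; Δx = -17·6 + ½·10·6² = 78 m; v ends 43 m/s.
8–12 s: v starts 43 m/s; Δx = 43·4 + ½·7·4² = 228 m; v ends 71 m/s.
x(12) = -9 + Σ Δx = 279 m.

279 m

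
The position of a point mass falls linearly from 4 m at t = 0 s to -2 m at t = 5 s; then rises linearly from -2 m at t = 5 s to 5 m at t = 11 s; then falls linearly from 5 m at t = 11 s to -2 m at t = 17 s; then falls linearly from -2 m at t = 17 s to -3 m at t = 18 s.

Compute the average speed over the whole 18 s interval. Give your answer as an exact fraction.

7/6 m/s

Average speed = (total path length)/(elapsed time); on a piecewise-linear x-t graph the path length is Σ|Δx|.
0–5 s: |Δx| = |-2 − 4| = 6 m
5–11 s: |Δx| = |5 − -2| = 7 m
11–17 s: |Δx| = |-2 − 5| = 7 m
17–18 s: |Δx| = |-3 − -2| = 1 m
Total path = 21 m; average speed = 21/18 = 7/6 m/s.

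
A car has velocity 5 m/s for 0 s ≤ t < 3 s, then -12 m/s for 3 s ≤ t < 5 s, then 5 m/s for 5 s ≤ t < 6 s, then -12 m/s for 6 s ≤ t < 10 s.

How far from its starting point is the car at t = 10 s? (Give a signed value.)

-52 m

Displacement is the signed area under the v-t curve.
0–3 s: 5 × 3 = 15 m
3–5 s: -12 × 2 = -24 m
5–6 s: 5 × 1 = 5 m
6–10 s: -12 × 4 = -48 m
Net displacement = -52 m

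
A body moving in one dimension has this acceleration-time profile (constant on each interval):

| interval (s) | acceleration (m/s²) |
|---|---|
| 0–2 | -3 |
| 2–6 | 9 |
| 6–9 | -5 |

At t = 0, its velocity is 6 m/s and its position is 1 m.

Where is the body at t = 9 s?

On each constant-a segment, Δv = aΔt and Δx = v₀Δt + ½aΔt²; chain segment to segment.
0–2 s: v starts 6 m/s; Δx = 6·2 + ½·-3·2² = 6 m; v ends 0 m/s.
2–6 s: v starts 0 m/s; Δx = 0·4 + ½·9·4² = 72 m; v ends 36 m/s.
6–9 s: v starts 36 m/s; Δx = 36·3 + ½·-5·3² = 85.5 m; v ends 21 m/s.
x(9) = 1 + Σ Δx = 164.5 m.

164.5 m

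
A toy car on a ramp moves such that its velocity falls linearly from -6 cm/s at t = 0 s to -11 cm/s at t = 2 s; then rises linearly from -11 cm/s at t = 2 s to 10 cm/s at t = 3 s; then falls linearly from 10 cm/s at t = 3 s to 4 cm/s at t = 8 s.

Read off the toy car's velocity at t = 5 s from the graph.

On 3–8 s the graph is linear from 10 to 4 cm/s: v(5) = 10 + (4 − 10)·(5 − 3)/(8 − 3) = 7.6 cm/s.

7.6 cm/s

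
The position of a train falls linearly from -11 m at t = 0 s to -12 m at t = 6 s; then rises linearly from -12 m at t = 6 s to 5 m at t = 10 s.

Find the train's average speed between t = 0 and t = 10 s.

Average speed = (total path length)/(elapsed time); on a piecewise-linear x-t graph the path length is Σ|Δx|.
0–6 s: |Δx| = |-12 − -11| = 1 m
6–10 s: |Δx| = |5 − -12| = 17 m
Total path = 18 m; average speed = 18/10 = 1.8 m/s.

1.8 m/s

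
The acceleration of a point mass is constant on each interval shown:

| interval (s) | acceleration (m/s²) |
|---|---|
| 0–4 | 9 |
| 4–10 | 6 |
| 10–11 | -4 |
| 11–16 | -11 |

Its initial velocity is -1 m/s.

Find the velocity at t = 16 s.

12 m/s

Δv equals the area under the a-t graph; then v = v₀ + Δv.
0–4 s: 9 × 4 = 36 m/s
4–10 s: 6 × 6 = 36 m/s
10–11 s: -4 × 1 = -4 m/s
11–16 s: -11 × 5 = -55 m/s
Δv = 13 m/s, so v(16) = -1 + (13) = 12 m/s.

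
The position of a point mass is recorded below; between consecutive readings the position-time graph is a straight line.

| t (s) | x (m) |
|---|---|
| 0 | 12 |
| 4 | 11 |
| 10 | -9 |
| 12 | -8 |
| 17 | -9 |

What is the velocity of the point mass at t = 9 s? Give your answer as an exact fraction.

Velocity is the slope of the x-t graph on 4–10 s: (-9 − 11)/(10 − 4) = -10/3 m/s.

-10/3 m/s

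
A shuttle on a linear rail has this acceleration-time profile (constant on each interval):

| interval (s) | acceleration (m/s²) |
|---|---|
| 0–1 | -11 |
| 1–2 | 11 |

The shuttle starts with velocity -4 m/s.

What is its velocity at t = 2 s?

-4 m/s

Δv equals the area under the a-t graph; then v = v₀ + Δv.
0–1 s: -11 × 1 = -11 m/s
1–2 s: 11 × 1 = 11 m/s
Δv = 0 m/s, so v(2) = -4 + (0) = -4 m/s.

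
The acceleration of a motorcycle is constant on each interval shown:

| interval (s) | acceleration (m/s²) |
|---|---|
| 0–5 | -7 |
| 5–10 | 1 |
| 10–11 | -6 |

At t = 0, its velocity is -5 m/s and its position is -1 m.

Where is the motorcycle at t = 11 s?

On each constant-a segment, Δv = aΔt and Δx = v₀Δt + ½aΔt²; chain segment to segment.
0–5 s: v starts -5 m/s; Δx = -5·5 + ½·-7·5² = -112.5 m; v ends -40 m/s.
5–10 s: v starts -40 m/s; Δx = -40·5 + ½·1·5² = -187.5 m; v ends -35 m/s.
10–11 s: v starts -35 m/s; Δx = -35·1 + ½·-6·1² = -38 m; v ends -41 m/s.
x(11) = -1 + Σ Δx = -339 m.

-339 m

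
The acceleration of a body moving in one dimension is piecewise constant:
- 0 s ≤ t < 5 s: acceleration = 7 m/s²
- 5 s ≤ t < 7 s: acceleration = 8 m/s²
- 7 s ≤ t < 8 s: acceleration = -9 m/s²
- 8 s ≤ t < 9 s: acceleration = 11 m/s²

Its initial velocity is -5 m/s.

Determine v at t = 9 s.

48 m/s

Δv equals the area under the a-t graph; then v = v₀ + Δv.
0–5 s: 7 × 5 = 35 m/s
5–7 s: 8 × 2 = 16 m/s
7–8 s: -9 × 1 = -9 m/s
8–9 s: 11 × 1 = 11 m/s
Δv = 53 m/s, so v(9) = -5 + (53) = 48 m/s.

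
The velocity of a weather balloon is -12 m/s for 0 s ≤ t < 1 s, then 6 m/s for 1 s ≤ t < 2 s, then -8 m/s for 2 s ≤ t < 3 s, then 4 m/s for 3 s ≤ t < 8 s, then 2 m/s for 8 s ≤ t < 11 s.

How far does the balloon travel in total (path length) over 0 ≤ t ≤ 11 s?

Total distance travelled is ∫|v| dt — sum the magnitudes of each area piece.
0–1 s: |-12| × 1 = 12 m
1–2 s: |6| × 1 = 6 m
2–3 s: |-8| × 1 = 8 m
3–8 s: |4| × 5 = 20 m
8–11 s: |2| × 3 = 6 m
Total distance = 52 m

52 m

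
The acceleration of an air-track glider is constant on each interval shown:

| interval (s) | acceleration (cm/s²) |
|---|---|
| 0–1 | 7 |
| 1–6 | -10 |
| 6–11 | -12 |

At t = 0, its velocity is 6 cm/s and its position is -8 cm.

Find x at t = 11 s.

On each constant-a segment, Δv = aΔt and Δx = v₀Δt + ½aΔt²; chain segment to segment.
0–1 s: v starts 6 cm/s; Δx = 6·1 + ½·7·1² = 9.5 cm; v ends 13 cm/s.
1–6 s: v starts 13 cm/s; Δx = 13·5 + ½·-10·5² = -60 cm; v ends -37 cm/s.
6–11 s: v starts -37 cm/s; Δx = -37·5 + ½·-12·5² = -335 cm; v ends -97 cm/s.
x(11) = -8 + Σ Δx = -393.5 cm.

-393.5 cm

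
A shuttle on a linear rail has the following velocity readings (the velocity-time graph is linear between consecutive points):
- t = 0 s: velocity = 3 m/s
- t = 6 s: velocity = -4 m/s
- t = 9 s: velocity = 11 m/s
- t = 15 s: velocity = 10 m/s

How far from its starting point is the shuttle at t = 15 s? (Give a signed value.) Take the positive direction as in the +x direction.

70.5 m

Net displacement equals the area under the velocity-time graph (areas below the axis count negative).
0–6 s: ½(3 + -4)(6) = -3 m
6–9 s: ½(-4 + 11)(3) = 10.5 m
9–15 s: ½(11 + 10)(6) = 63 m
Net displacement = 70.5 m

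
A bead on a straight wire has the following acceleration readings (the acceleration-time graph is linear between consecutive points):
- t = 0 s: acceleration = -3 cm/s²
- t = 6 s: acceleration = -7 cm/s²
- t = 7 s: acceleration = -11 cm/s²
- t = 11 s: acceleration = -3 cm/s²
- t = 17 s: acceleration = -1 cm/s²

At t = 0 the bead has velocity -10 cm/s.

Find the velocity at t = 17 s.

Δv equals the area under the a-t graph; then v = v₀ + Δv.
0–6 s: ½(-3 + -7)(6) = -30 cm/s
6–7 s: ½(-7 + -11)(1) = -9 cm/s
7–11 s: ½(-11 + -3)(4) = -28 cm/s
11–17 s: ½(-3 + -1)(6) = -12 cm/s
Δv = -79 cm/s, so v(17) = -10 + (-79) = -89 cm/s.

-89 cm/s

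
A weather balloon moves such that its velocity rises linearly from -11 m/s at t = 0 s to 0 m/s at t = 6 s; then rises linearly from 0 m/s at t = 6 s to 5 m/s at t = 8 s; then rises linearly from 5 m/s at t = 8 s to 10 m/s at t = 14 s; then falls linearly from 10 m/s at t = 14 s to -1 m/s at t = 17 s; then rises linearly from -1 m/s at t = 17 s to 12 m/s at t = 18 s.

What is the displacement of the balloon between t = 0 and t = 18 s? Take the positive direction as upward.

36 m

Displacement is the signed area under the v-t curve.
0–6 s: ½(-11 + 0)(6) = -33 m
6–8 s: ½(0 + 5)(2) = 5 m
8–14 s: ½(5 + 10)(6) = 45 m
14–17 s: ½(10 + -1)(3) = 13.5 m
17–18 s: ½(-1 + 12)(1) = 5.5 m
Net displacement = 36 m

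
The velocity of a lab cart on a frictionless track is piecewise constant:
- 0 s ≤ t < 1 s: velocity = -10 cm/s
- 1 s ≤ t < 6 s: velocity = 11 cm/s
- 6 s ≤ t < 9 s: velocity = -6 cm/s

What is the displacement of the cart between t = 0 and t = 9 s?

27 cm

Displacement is the signed area under the v-t curve.
0–1 s: -10 × 1 = -10 cm
1–6 s: 11 × 5 = 55 cm
6–9 s: -6 × 3 = -18 cm
Net displacement = 27 cm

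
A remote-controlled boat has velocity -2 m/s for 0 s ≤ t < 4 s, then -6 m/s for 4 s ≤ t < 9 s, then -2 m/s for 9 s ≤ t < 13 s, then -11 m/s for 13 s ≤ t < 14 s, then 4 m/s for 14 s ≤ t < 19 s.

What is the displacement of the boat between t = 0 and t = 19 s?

Net displacement equals the area under the velocity-time graph (areas below the axis count negative).
0–4 s: -2 × 4 = -8 m
4–9 s: -6 × 5 = -30 m
9–13 s: -2 × 4 = -8 m
13–14 s: -11 × 1 = -11 m
14–19 s: 4 × 5 = 20 m
Net displacement = -37 m

-37 m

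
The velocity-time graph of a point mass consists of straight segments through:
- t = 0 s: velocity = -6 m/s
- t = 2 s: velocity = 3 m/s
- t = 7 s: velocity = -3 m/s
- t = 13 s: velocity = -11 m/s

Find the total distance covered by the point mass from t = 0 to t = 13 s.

54.5 m

Distance (not displacement) is the total path length: add the absolute areas under v-t.
0–2 s: v = 0 at t = 4/3 s; triangle areas 4 + 1 = 5 m
2–7 s: v = 0 at t = 4.5 s; triangle areas 3.75 + 3.75 = 7.5 m
7–13 s: |½(-3 + -11)(6)| = 42 m
Total distance = 54.5 m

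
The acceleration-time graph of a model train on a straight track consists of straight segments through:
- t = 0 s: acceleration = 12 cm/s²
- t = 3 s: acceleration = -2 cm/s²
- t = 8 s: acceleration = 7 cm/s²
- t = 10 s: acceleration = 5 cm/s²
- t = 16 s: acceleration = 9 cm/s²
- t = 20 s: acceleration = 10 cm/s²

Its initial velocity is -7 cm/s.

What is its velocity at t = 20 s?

Δv equals the area under the a-t graph; then v = v₀ + Δv.
0–3 s: ½(12 + -2)(3) = 15 cm/s
3–8 s: ½(-2 + 7)(5) = 12.5 cm/s
8–10 s: ½(7 + 5)(2) = 12 cm/s
10–16 s: ½(5 + 9)(6) = 42 cm/s
16–20 s: ½(9 + 10)(4) = 38 cm/s
Δv = 119.5 cm/s, so v(20) = -7 + (119.5) = 112.5 cm/s.

112.5 cm/s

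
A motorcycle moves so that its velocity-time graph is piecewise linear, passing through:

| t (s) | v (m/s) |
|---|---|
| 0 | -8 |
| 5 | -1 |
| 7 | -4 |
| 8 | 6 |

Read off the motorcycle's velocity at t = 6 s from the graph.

-2.5 m/s

On 5–7 s the graph is linear from -1 to -4 m/s: v(6) = -1 + (-4 − -1)·(6 − 5)/(7 − 5) = -2.5 m/s.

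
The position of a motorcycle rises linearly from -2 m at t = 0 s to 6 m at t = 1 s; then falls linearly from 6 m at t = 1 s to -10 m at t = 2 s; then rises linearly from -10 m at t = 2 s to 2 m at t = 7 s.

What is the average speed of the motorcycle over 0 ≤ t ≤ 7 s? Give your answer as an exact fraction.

36/7 m/s

Average speed = (total path length)/(elapsed time); on a piecewise-linear x-t graph the path length is Σ|Δx|.
0–1 s: |Δx| = |6 − -2| = 8 m
1–2 s: |Δx| = |-10 − 6| = 16 m
2–7 s: |Δx| = |2 − -10| = 12 m
Total path = 36 m; average speed = 36/7 = 36/7 m/s.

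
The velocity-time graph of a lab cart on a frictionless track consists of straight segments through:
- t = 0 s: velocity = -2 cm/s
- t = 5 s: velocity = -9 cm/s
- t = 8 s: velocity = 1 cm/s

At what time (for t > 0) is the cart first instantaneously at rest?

t = 7.7 s

v changes sign on 5–8 s (from -9 to 1); the graph is linear there, so v = 0 at t = 5 + (9)·(8 − 5)/(1 − -9) = 7.7 s.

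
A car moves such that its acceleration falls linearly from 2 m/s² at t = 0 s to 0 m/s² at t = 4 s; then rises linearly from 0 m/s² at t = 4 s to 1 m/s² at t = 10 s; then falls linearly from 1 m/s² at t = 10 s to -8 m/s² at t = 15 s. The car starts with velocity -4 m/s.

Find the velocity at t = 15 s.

Δv equals the area under the a-t graph; then v = v₀ + Δv.
0–4 s: ½(2 + 0)(4) = 4 m/s
4–10 s: ½(0 + 1)(6) = 3 m/s
10–15 s: ½(1 + -8)(5) = -17.5 m/s
Δv = -10.5 m/s, so v(15) = -4 + (-10.5) = -14.5 m/s.

-14.5 m/s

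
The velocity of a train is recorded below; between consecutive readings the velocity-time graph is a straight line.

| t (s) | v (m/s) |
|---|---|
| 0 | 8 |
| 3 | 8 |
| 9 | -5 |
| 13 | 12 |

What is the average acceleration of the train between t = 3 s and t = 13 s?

0.4 m/s²

Average acceleration = Δv/Δt = (12 − 8)/(13 − 3) = 0.4 m/s².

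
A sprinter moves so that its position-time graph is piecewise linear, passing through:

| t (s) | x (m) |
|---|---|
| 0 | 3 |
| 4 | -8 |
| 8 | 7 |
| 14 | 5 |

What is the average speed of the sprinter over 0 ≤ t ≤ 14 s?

2 m/s

Average speed = (total path length)/(elapsed time); on a piecewise-linear x-t graph the path length is Σ|Δx|.
0–4 s: |Δx| = |-8 − 3| = 11 m
4–8 s: |Δx| = |7 − -8| = 15 m
8–14 s: |Δx| = |5 − 7| = 2 m
Total path = 28 m; average speed = 28/14 = 2 m/s.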